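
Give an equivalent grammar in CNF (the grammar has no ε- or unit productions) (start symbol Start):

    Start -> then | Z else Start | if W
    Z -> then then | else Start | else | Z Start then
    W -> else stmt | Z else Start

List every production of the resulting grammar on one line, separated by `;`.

Start -> then | Z Y1 | X2 W; Z -> X3 X3 | X1 Start | else | Z Y2; W -> X1 X4 | Z Y3; X1 -> else; X2 -> if; X3 -> then; X4 -> stmt; Y1 -> X1 Start; Y2 -> Start X3; Y3 -> X1 Start

Introduce a nonterminal for each terminal appearing in a rule of length ≥ 2: X1 → else, X2 → if, X3 → then, X4 → stmt.
Binarize each right-hand side of length ≥ 3 by chaining fresh nonterminals (Y1, Y2, …): affected rules were Start → Z X1 Start; Z → Z Start X3; W → Z X1 Start.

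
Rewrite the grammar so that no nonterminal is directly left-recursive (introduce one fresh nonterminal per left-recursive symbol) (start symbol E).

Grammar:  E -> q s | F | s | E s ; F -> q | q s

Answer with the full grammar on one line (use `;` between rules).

E -> q s E' | F E' | s E'; F -> q | q s; E' -> s E' | ε

E is directly left-recursive.
For E: α = {s}, β = {q s, F, s}. Rewrite as E → β E' and E' → α E' | ε.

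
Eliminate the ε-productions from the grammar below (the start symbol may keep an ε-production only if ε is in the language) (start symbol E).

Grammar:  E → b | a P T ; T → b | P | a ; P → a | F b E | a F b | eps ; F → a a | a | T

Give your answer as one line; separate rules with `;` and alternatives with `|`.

E → b | a P T | a P | a T | a; T → b | P | a; P → a | F b E | b E | a F b | a b; F → a a | a | T

The nullable symbols are {F, P, T}.
ε ∉ L(G), so no ε-production is kept.
Add the nullable-subset variants: E → a P T gives a P T | a P | a T | a. P → F b E gives F b E | b E. P → a F b gives a F b | a b.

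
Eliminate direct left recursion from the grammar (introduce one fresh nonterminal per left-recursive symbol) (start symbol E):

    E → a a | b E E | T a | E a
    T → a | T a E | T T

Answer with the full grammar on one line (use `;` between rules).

Left recursion appears on E, T.
For E: α = {a}, β = {a a, b E E, T a}. Rewrite as E → β E' and E' → α E' | ε.
For T: α = {a E, T}, β = {a}. Rewrite as T → β T' and T' → α T' | ε.

E → a a E' | b E E E' | T a E'; T → a T'; E' → a E' | ε; T' → a E T' | T T' | ε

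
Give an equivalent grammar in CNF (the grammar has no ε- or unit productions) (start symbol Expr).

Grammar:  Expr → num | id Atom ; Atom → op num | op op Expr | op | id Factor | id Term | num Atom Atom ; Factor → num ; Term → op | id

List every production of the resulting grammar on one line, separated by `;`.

Expr → num | X1 Atom; Atom → X2 X3 | X2 Y1 | op | X1 Factor | X1 Term | X3 Y2; Factor → num; Term → op | id; X1 → id; X2 → op; X3 → num; Y1 → X2 Expr; Y2 → Atom Atom

Introduce a nonterminal for each terminal appearing in a rule of length ≥ 2: X1 → id, X2 → op, X3 → num.
Binarize each right-hand side of length ≥ 3 by chaining fresh nonterminals (Y1, Y2, …): affected rules were Atom → X2 X2 Expr; Atom → X3 Atom Atom.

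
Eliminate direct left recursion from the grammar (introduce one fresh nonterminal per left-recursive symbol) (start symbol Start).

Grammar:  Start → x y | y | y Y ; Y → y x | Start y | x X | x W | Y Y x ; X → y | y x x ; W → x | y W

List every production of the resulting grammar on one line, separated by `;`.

Start → x y | y | y Y; Y → y x Y1 | Start y Y1 | x X Y1 | x W Y1; X → y | y x x; W → x | y W; Y1 → Y x Y1 | ε

Left recursion appears on Y.
For Y: α = {Y x}, β = {y x, Start y, x X, x W}. Rewrite as Y → β Y1 and Y1 → α Y1 | ε.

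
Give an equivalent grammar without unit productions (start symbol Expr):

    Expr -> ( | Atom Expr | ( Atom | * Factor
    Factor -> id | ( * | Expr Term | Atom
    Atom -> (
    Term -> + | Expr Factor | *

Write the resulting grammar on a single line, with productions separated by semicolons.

Unit pairs: Factor ⇒* {Atom}.
Replace each nonterminal's rules with the union of the non-unit rules of every nonterminal it unit-derives.

Expr -> ( | Atom Expr | ( Atom | * Factor; Factor -> ( | id | ( * | Expr Term; Atom -> (; Term -> + | Expr Factor | *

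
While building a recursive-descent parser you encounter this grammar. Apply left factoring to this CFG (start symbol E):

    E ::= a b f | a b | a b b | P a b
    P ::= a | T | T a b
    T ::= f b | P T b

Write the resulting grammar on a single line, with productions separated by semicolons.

E ::= P a b | a b E'; P ::= a | T P'; T ::= f b | P T b; E' ::= f | ε | b; P' ::= ε | a b

E has alternatives sharing prefix 'a b': factor to E → a b E' with E' → f | ε | b.
P has alternatives sharing prefix 'T': factor to P → T P' with P' → ε | a b.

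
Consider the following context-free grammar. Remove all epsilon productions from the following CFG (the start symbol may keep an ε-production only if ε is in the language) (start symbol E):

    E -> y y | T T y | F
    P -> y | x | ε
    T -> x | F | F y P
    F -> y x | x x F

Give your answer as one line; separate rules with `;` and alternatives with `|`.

Nullable set = {P}.
ε ∉ L(G), so no ε-production is kept.
Add the nullable-subset variants: T → F y P gives F y P | F y.

E -> y y | T T y | F; P -> y | x; T -> x | F | F y P | F y; F -> y x | x x F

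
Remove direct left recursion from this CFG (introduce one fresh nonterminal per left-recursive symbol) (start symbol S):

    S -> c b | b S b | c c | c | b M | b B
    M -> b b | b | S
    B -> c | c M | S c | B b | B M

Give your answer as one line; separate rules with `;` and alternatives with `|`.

B is directly left-recursive.
For B: α = {b, M}, β = {c, c M, S c}. Rewrite as B → β B' and B' → α B' | ε.

S -> c b | b S b | c c | c | b M | b B; M -> b b | b | S; B -> c B' | c M B' | S c B'; B' -> b B' | M B' | ε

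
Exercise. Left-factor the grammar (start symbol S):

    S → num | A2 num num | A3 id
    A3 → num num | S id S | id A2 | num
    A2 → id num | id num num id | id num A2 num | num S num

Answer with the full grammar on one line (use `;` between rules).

A3 has alternatives sharing prefix 'num': factor to A3 → num A3' with A3' → num | ε.
A2 has alternatives sharing prefix 'id num': factor to A2 → id num A2' with A2' → ε | num id | A2 num.

S → num | A2 num num | A3 id; A3 → S id S | id A2 | num A3'; A2 → num S num | id num A2'; A3' → num | eps; A2' → eps | num id | A2 num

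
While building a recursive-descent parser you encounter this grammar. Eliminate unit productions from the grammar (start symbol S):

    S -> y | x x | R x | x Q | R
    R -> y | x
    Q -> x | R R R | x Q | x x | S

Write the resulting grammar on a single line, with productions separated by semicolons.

S -> y | x x | R x | x Q | x; R -> y | x; Q -> y | x | x x | R x | x Q | R R R

Unit pairs: Q ⇒* {R, S}; S ⇒* {R}.
For every A with A ⇒* B via unit rules, add B's non-unit alternatives to A; then delete every rule of the form X → Y.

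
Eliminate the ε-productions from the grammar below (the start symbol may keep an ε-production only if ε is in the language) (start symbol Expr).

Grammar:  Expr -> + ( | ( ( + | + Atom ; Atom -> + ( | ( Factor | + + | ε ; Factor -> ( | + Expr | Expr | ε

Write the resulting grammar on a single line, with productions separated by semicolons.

The nullable symbols are {Atom, Factor}.
ε ∉ L(G), so no ε-production is kept.
Add the nullable-subset variants: Expr → + Atom gives + Atom | +. Atom → ( Factor gives ( Factor | (.

Expr -> + ( | ( ( + | + Atom | +; Atom -> + ( | ( Factor | ( | + +; Factor -> ( | + Expr | Expr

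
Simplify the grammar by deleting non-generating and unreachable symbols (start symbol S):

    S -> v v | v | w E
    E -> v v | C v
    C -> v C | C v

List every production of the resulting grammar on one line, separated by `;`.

S -> v v | v | w E; E -> v v

Generating nonterminals: {E, S}.
Reachable from S after that: {E, S}.
Removed useless symbols: {C} and every production mentioning them.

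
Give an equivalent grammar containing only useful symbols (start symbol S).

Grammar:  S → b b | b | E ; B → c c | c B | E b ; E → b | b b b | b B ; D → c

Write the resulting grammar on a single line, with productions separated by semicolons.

S → b b | b | E; B → c c | c B | E b; E → b | b b b | b B

Generating nonterminals: {B, D, E, S}.
Reachable from S after that: {B, E, S}.
Removed useless symbols: {D} and every production mentioning them.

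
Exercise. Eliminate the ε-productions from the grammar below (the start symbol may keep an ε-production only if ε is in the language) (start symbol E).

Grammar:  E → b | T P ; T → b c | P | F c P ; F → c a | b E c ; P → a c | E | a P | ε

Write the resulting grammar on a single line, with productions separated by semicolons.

E → b | T P | T | P | ε; T → b c | P | F c P | F c; F → c a | b E c | b c; P → a c | E | a P | a

The nullable symbols are {E, P, T}.
ε ∈ L(G) since E is nullable, so keep E → ε.
Expand every rule over subsets of its nullable positions: E → T P gives T P | T | P. T → F c P gives F c P | F c. F → b E c gives b E c | b c. P → a P gives a P | a.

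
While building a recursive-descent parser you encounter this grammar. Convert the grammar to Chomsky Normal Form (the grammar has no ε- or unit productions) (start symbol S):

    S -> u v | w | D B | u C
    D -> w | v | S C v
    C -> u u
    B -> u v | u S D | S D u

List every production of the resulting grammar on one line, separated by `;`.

S -> X1 X2 | w | D B | X1 C; D -> w | v | S Y1; C -> X1 X1; B -> X1 X2 | X1 Y2 | S Y3; X1 -> u; X2 -> v; Y1 -> C X2; Y2 -> S D; Y3 -> D X1

Introduce a nonterminal for each terminal appearing in a rule of length ≥ 2: X1 → u, X2 → v.
Binarize each right-hand side of length ≥ 3 by chaining fresh nonterminals (Y1, Y2, …): affected rules were D → S C X2; B → X1 S D; B → S D X1.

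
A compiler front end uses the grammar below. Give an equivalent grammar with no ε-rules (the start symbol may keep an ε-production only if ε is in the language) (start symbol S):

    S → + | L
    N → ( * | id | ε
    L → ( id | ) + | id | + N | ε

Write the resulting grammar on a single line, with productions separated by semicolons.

S → + | L | ε; N → ( * | id; L → ( id | ) + | id | + N | +

The nullable symbols are {L, N, S}.
ε ∈ L(G) since S is nullable, so keep S → ε.
Expand every rule over subsets of its nullable positions: L → + N gives + N | +.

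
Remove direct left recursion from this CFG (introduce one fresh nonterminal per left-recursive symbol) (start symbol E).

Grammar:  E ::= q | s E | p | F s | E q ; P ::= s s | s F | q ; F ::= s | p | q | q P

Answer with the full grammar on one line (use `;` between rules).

E ::= q E' | s E E' | p E' | F s E'; P ::= s s | s F | q; F ::= s | p | q | q P; E' ::= q E' | ε

Directly left-recursive nonterminal: E.
For E: α = {q}, β = {q, s E, p, F s}. Rewrite as E → β E' and E' → α E' | ε.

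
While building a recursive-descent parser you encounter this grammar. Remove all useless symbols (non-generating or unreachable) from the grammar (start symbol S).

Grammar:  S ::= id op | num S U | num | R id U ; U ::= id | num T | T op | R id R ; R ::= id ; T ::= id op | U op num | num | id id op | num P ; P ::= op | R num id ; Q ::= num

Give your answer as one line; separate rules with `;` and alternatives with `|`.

Generating nonterminals: {P, Q, R, S, T, U}.
Reachable from S after that: {P, R, S, T, U}.
Removed useless symbols: {Q} and every production mentioning them.

S ::= id op | num S U | num | R id U; U ::= id | num T | T op | R id R; R ::= id; T ::= id op | U op num | num | id id op | num P; P ::= op | R num id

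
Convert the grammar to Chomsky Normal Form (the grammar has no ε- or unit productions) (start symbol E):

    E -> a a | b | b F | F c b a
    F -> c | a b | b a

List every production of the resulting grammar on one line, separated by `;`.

E -> X1 X1 | b | X2 F | F Y1; F -> c | X1 X2 | X2 X1; X1 -> a; X2 -> b; X3 -> c; Y1 -> X3 Y2; Y2 -> X2 X1

Introduce a nonterminal for each terminal appearing in a rule of length ≥ 2: X1 → a, X2 → b, X3 → c.
Binarize each right-hand side of length ≥ 3 by chaining fresh nonterminals (Y1, Y2, …): affected rules were E → F X3 X2 X1.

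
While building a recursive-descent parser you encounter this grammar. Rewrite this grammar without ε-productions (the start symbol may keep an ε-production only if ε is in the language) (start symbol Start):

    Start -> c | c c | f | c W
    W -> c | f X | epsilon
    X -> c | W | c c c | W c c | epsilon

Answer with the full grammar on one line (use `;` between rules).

Nullable set = {W, X}.
ε ∉ L(G), so no ε-production is kept.
For each production, add variants omitting each subset of nullable occurrences: W → f X gives f X | f. X → W c c gives W c c | c c.

Start -> c | c c | f | c W; W -> c | f X | f; X -> c | W | c c c | W c c | c c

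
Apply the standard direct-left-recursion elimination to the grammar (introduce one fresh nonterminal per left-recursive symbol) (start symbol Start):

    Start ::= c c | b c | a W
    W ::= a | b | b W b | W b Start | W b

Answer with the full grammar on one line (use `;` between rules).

Left recursion appears on W.
For W: α = {b Start, b}, β = {a, b, b W b}. Rewrite as W → β W1 and W1 → α W1 | ε.

Start ::= c c | b c | a W; W ::= a W1 | b W1 | b W b W1; W1 ::= b Start W1 | b W1 | ε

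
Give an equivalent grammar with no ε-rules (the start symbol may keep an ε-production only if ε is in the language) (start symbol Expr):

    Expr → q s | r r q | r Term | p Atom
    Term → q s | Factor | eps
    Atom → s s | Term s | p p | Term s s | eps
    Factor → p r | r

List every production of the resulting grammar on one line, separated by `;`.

The nullable symbols are {Atom, Term}.
ε ∉ L(G), so no ε-production is kept.
For each production, add variants omitting each subset of nullable occurrences: Expr → r Term gives r Term | r. Expr → p Atom gives p Atom | p. Atom → Term s gives Term s | s.

Expr → q s | r r q | r Term | r | p Atom | p; Term → q s | Factor; Atom → s s | Term s | s | p p | Term s s; Factor → p r | r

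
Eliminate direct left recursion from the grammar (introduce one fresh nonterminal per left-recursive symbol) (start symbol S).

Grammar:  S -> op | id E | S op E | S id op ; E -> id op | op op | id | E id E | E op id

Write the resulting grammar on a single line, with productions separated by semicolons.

Left recursion appears on S, E.
For S: α = {op E, id op}, β = {op, id E}. Rewrite as S → β S' and S' → α S' | ε.
For E: α = {id E, op id}, β = {id op, op op, id}. Rewrite as E → β E' and E' → α E' | ε.

S -> op S' | id E S'; E -> id op E' | op op E' | id E'; S' -> op E S' | id op S' | ε; E' -> id E E' | op id E' | ε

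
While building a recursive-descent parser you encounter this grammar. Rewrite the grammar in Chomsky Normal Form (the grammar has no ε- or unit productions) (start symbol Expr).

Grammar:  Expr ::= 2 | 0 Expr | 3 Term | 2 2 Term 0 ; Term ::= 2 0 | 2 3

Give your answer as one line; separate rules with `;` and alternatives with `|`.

Expr ::= 2 | X1 Expr | X2 Term | X3 Y1; Term ::= X3 X1 | X3 X2; X1 ::= 0; X2 ::= 3; X3 ::= 2; Y1 ::= X3 Y2; Y2 ::= Term X1

Introduce a nonterminal for each terminal appearing in a rule of length ≥ 2: X1 → 0, X2 → 3, X3 → 2.
Binarize each right-hand side of length ≥ 3 by chaining fresh nonterminals (Y1, Y2, …): affected rules were Expr → X3 X3 Term X1.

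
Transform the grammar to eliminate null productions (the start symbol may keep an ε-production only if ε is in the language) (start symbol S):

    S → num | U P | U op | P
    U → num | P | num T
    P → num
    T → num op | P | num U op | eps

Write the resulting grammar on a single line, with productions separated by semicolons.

S → num | U P | U op | P; U → num | P | num T; P → num; T → num op | P | num U op

The nullable symbols are {T}.
ε ∉ L(G), so no ε-production is kept.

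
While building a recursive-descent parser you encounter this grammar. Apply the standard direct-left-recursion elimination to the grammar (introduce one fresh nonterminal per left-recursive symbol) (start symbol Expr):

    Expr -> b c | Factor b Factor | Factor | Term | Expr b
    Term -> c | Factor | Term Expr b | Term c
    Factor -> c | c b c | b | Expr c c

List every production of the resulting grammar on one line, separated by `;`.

Expr, Term are directly left-recursive.
For Expr: α = {b}, β = {b c, Factor b Factor, Factor, Term}. Rewrite as Expr → β Expr1 and Expr1 → α Expr1 | ε.
For Term: α = {Expr b, c}, β = {c, Factor}. Rewrite as Term → β Term1 and Term1 → α Term1 | ε.

Expr -> b c Expr1 | Factor b Factor Expr1 | Factor Expr1 | Term Expr1; Term -> c Term1 | Factor Term1; Factor -> c | c b c | b | Expr c c; Expr1 -> b Expr1 | ε; Term1 -> Expr b Term1 | c Term1 | ε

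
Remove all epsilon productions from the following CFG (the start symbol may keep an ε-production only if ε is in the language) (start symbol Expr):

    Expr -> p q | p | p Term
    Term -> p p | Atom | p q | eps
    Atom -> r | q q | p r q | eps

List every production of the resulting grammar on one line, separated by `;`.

The nullable symbols are {Atom, Term}.
ε ∉ L(G), so no ε-production is kept.

Expr -> p q | p | p Term; Term -> p p | Atom | p q; Atom -> r | q q | p r q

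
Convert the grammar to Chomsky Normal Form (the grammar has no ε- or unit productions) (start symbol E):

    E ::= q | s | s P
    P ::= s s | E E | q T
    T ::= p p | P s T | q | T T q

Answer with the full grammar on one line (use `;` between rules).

E ::= q | s | X1 P; P ::= X1 X1 | E E | X2 T; T ::= X3 X3 | P Y1 | q | T Y2; X1 ::= s; X2 ::= q; X3 ::= p; Y1 ::= X1 T; Y2 ::= T X2

Introduce a nonterminal for each terminal appearing in a rule of length ≥ 2: X1 → s, X2 → q, X3 → p.
Binarize each right-hand side of length ≥ 3 by chaining fresh nonterminals (Y1, Y2, …): affected rules were T → P X1 T; T → T T X2.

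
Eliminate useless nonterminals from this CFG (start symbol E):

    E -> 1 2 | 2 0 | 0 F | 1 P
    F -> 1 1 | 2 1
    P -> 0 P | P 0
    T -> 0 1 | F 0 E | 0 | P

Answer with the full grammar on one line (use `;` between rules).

E -> 1 2 | 2 0 | 0 F; F -> 1 1 | 2 1

Generating nonterminals: {E, F, T}.
Reachable from E after that: {E, F}.
Removed useless symbols: {P, T} and every production mentioning them.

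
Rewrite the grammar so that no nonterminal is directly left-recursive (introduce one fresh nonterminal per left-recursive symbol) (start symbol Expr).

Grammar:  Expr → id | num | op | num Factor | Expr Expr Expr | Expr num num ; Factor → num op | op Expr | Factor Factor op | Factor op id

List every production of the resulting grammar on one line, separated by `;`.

Directly left-recursive nonterminals: Expr, Factor.
For Expr: α = {Expr Expr, num num}, β = {id, num, op, num Factor}. Rewrite as Expr → β Expr1 and Expr1 → α Expr1 | ε.
For Factor: α = {Factor op, op id}, β = {num op, op Expr}. Rewrite as Factor → β Factor1 and Factor1 → α Factor1 | ε.

Expr → id Expr1 | num Expr1 | op Expr1 | num Factor Expr1; Factor → num op Factor1 | op Expr Factor1; Expr1 → Expr Expr Expr1 | num num Expr1 | ε; Factor1 → Factor op Factor1 | op id Factor1 | ε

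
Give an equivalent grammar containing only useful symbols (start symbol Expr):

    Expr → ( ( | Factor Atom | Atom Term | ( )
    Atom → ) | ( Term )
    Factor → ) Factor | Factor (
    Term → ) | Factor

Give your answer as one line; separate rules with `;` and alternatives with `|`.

Expr → ( ( | Atom Term | ( ); Atom → ) | ( Term ); Term → )

Generating nonterminals: {Atom, Expr, Term}.
Reachable from Expr after that: {Atom, Expr, Term}.
Removed useless symbols: {Factor} and every production mentioning them.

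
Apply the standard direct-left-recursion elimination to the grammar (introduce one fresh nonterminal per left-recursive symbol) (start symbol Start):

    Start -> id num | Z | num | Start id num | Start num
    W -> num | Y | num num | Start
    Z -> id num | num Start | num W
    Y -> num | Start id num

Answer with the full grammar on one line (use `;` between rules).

Left recursion appears on Start.
For Start: α = {id num, num}, β = {id num, Z, num}. Rewrite as Start → β Start1 and Start1 → α Start1 | ε.

Start -> id num Start1 | Z Start1 | num Start1; W -> num | Y | num num | Start; Z -> id num | num Start | num W; Y -> num | Start id num; Start1 -> id num Start1 | num Start1 | ε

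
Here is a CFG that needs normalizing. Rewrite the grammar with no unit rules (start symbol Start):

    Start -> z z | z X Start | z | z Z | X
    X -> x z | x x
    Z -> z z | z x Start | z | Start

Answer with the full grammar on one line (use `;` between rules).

Start -> z z | z X Start | z | z Z | x z | x x; X -> x z | x x; Z -> z z | z x Start | z | z X Start | z Z | x z | x x

Unit pairs: Start ⇒* {X}; Z ⇒* {Start, X}.
For every A with A ⇒* B via unit rules, add B's non-unit alternatives to A; then delete every rule of the form X → Y.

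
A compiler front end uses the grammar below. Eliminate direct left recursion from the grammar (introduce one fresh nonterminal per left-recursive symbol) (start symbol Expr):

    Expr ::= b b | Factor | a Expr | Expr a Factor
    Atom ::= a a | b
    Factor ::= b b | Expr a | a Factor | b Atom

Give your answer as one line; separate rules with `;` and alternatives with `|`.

Expr is directly left-recursive.
For Expr: α = {a Factor}, β = {b b, Factor, a Expr}. Rewrite as Expr → β Expr1 and Expr1 → α Expr1 | ε.

Expr ::= b b Expr1 | Factor Expr1 | a Expr Expr1; Atom ::= a a | b; Factor ::= b b | Expr a | a Factor | b Atom; Expr1 ::= a Factor Expr1 | epsilon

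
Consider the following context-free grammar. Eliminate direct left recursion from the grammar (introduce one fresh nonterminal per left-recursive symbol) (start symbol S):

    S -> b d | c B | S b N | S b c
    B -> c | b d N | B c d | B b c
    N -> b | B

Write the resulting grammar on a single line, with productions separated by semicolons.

S -> b d S' | c B S'; B -> c B' | b d N B'; N -> b | B; S' -> b N S' | b c S' | ε; B' -> c d B' | b c B' | ε

S, B are directly left-recursive.
For S: α = {b N, b c}, β = {b d, c B}. Rewrite as S → β S' and S' → α S' | ε.
For B: α = {c d, b c}, β = {c, b d N}. Rewrite as B → β B' and B' → α B' | ε.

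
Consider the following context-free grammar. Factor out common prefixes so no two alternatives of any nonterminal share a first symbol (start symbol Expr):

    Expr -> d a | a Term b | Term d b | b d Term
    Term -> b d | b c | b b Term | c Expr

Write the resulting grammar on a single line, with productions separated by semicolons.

Term has alternatives sharing prefix 'b': factor to Term → b Term1 with Term1 → d | c | b Term.

Expr -> d a | a Term b | Term d b | b d Term; Term -> c Expr | b Term1; Term1 -> d | c | b Term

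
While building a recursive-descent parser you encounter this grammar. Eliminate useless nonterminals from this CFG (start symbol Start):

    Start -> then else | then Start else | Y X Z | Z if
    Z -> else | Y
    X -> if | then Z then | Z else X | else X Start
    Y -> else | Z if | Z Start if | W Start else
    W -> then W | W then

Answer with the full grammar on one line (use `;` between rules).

Start -> then else | then Start else | Y X Z | Z if; Z -> else | Y; X -> if | then Z then | Z else X | else X Start; Y -> else | Z if | Z Start if

Generating nonterminals: {Start, X, Y, Z}.
Reachable from Start after that: {Start, X, Y, Z}.
Removed useless symbols: {W} and every production mentioning them.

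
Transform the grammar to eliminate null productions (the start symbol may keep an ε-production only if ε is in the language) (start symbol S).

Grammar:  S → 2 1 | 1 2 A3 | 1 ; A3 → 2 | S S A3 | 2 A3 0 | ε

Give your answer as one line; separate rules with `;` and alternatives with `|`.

Nullable nonterminals: {A3}.
ε ∉ L(G), so no ε-production is kept.
For each production, add variants omitting each subset of nullable occurrences: S → 1 2 A3 gives 1 2 A3 | 1 2. A3 → S S A3 gives S S A3 | S S. A3 → 2 A3 0 gives 2 A3 0 | 2 0.

S → 2 1 | 1 2 A3 | 1 2 | 1; A3 → 2 | S S A3 | S S | 2 A3 0 | 2 0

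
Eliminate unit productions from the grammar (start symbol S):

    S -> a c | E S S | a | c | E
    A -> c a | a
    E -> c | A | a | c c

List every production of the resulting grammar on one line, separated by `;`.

S -> c | a | c c | a c | E S S | c a; A -> c a | a; E -> c | a | c c | c a

Unit pairs: E ⇒* {A}; S ⇒* {A, E}.
For every A with A ⇒* B via unit rules, add B's non-unit alternatives to A; then delete every rule of the form X → Y.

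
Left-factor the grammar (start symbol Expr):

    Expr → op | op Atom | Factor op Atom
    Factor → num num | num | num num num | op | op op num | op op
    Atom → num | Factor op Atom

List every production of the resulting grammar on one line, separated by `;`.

Expr has alternatives sharing prefix 'op': factor to Expr → op Expr1 with Expr1 → ε | Atom.
Factor has alternatives sharing prefix 'num': factor to Factor → num Factor1 with Factor1 → num | ε | num num.
Factor has alternatives sharing prefix 'op': factor to Factor → op Factor2 with Factor2 → ε | op num | op.
Factor1 has alternatives sharing prefix 'num': factor to Factor1 → num Factor11 with Factor11 → ε | num.
Factor2 has alternatives sharing prefix 'op': factor to Factor2 → op Factor21 with Factor21 → num | ε.

Expr → Factor op Atom | op Expr1; Factor → num Factor1 | op Factor2; Atom → num | Factor op Atom; Expr1 → eps | Atom; Factor1 → eps | num Factor11; Factor2 → eps | op Factor21; Factor11 → eps | num; Factor21 → num | eps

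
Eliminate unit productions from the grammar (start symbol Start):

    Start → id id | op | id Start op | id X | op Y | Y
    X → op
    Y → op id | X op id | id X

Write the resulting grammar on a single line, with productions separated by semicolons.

Unit pairs: Start ⇒* {Y}.
For every A with A ⇒* B via unit rules, add B's non-unit alternatives to A; then delete every rule of the form X → Y.

Start → id id | op | id Start op | id X | op Y | op id | X op id; X → op; Y → op id | X op id | id X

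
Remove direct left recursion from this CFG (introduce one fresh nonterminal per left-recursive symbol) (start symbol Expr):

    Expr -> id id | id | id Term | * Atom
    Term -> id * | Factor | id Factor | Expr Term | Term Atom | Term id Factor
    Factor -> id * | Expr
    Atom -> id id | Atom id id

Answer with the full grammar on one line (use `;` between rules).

Directly left-recursive nonterminals: Term, Atom.
For Term: α = {Atom, id Factor}, β = {id *, Factor, id Factor, Expr Term}. Rewrite as Term → β Term1 and Term1 → α Term1 | ε.
For Atom: α = {id id}, β = {id id}. Rewrite as Atom → β Atom1 and Atom1 → α Atom1 | ε.

Expr -> id id | id | id Term | * Atom; Term -> id * Term1 | Factor Term1 | id Factor Term1 | Expr Term Term1; Factor -> id * | Expr; Atom -> id id Atom1; Term1 -> Atom Term1 | id Factor Term1 | eps; Atom1 -> id id Atom1 | eps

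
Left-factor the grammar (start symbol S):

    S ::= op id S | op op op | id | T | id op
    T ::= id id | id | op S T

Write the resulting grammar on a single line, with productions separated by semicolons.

S ::= T | op S' | id S''; T ::= op S T | id T'; S' ::= id S | op op; S'' ::= ε | op; T' ::= id | ε

S has alternatives sharing prefix 'op': factor to S → op S' with S' → id S | op op.
S has alternatives sharing prefix 'id': factor to S → id S'' with S'' → ε | op.
T has alternatives sharing prefix 'id': factor to T → id T' with T' → id | ε.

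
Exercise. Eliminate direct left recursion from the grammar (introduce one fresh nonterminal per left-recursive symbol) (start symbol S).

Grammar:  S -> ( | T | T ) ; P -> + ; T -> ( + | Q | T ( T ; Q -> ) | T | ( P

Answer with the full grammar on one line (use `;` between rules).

Directly left-recursive nonterminal: T.
For T: α = {( T}, β = {( +, Q}. Rewrite as T → β T' and T' → α T' | ε.

S -> ( | T | T ); P -> +; T -> ( + T' | Q T'; Q -> ) | T | ( P; T' -> ( T T' | ε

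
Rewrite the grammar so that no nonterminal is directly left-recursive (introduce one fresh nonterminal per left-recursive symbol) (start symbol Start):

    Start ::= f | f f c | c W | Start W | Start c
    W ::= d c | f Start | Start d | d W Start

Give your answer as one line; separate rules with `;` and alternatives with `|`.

Start is directly left-recursive.
For Start: α = {W, c}, β = {f, f f c, c W}. Rewrite as Start → β Start1 and Start1 → α Start1 | ε.

Start ::= f Start1 | f f c Start1 | c W Start1; W ::= d c | f Start | Start d | d W Start; Start1 ::= W Start1 | c Start1 | epsilon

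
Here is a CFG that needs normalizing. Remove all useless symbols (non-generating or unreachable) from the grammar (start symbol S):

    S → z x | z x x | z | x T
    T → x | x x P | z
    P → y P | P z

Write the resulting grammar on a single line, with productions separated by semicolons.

S → z x | z x x | z | x T; T → x | z

Generating nonterminals: {S, T}.
Reachable from S after that: {S, T}.
Removed useless symbols: {P} and every production mentioning them.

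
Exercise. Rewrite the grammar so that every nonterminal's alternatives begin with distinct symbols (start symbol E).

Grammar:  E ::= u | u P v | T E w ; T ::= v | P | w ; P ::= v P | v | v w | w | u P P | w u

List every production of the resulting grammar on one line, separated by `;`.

E ::= T E w | u E'; T ::= v | P | w; P ::= u P P | v P' | w P''; E' ::= ε | P v; P' ::= P | ε | w; P'' ::= ε | u

E has alternatives sharing prefix 'u': factor to E → u E' with E' → ε | P v.
P has alternatives sharing prefix 'v': factor to P → v P' with P' → P | ε | w.
P has alternatives sharing prefix 'w': factor to P → w P'' with P'' → ε | u.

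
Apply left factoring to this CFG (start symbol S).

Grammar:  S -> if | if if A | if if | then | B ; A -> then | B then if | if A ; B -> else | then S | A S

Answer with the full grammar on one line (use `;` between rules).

S has alternatives sharing prefix 'if': factor to S → if S' with S' → ε | if A | if.
S' has alternatives sharing prefix 'if': factor to S' → if S'' with S'' → A | ε.

S -> then | B | if S'; A -> then | B then if | if A; B -> else | then S | A S; S' -> ε | if S''; S'' -> A | ε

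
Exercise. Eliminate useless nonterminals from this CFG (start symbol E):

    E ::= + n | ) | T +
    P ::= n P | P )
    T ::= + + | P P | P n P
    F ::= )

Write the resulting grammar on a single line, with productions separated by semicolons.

E ::= + n | ) | T +; T ::= + +

Generating nonterminals: {E, F, T}.
Reachable from E after that: {E, T}.
Removed useless symbols: {F, P} and every production mentioning them.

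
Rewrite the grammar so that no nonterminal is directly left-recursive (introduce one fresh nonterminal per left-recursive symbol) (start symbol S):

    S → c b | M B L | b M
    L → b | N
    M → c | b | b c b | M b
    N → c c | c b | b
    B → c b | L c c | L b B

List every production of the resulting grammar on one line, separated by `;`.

M is directly left-recursive.
For M: α = {b}, β = {c, b, b c b}. Rewrite as M → β M' and M' → α M' | ε.

S → c b | M B L | b M; L → b | N; M → c M' | b M' | b c b M'; N → c c | c b | b; B → c b | L c c | L b B; M' → b M' | eps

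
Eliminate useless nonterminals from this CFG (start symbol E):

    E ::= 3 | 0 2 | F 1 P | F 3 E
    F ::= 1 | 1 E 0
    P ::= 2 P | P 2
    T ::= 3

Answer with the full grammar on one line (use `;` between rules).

Generating nonterminals: {E, F, T}.
Reachable from E after that: {E, F}.
Removed useless symbols: {P, T} and every production mentioning them.

E ::= 3 | 0 2 | F 3 E; F ::= 1 | 1 E 0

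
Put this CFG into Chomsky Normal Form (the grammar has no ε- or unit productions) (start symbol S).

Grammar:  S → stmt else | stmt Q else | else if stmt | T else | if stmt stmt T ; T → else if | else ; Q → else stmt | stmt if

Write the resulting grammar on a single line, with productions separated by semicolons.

Introduce a nonterminal for each terminal appearing in a rule of length ≥ 2: X1 → stmt, X2 → else, X3 → if.
Binarize each right-hand side of length ≥ 3 by chaining fresh nonterminals (Y1, Y2, …): affected rules were S → X1 Q X2; S → X2 X3 X1; S → X3 X1 X1 T.

S → X1 X2 | X1 Y1 | X2 Y2 | T X2 | X3 Y3; T → X2 X3 | else; Q → X2 X1 | X1 X3; X1 → stmt; X2 → else; X3 → if; Y1 → Q X2; Y2 → X3 X1; Y3 → X1 Y4; Y4 → X1 T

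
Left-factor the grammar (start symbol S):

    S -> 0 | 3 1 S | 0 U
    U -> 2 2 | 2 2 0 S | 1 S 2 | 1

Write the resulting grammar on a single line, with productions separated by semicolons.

S has alternatives sharing prefix '0': factor to S → 0 S' with S' → ε | U.
U has alternatives sharing prefix '2 2': factor to U → 2 2 U' with U' → ε | 0 S.
U has alternatives sharing prefix '1': factor to U → 1 U'' with U'' → S 2 | ε.

S -> 3 1 S | 0 S'; U -> 2 2 U' | 1 U''; S' -> epsilon | U; U' -> epsilon | 0 S; U'' -> S 2 | epsilon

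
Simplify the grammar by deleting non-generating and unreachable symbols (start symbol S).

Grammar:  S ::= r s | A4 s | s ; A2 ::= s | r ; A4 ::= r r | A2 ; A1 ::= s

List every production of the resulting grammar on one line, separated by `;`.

Generating nonterminals: {A1, A2, A4, S}.
Reachable from S after that: {A2, A4, S}.
Removed useless symbols: {A1} and every production mentioning them.

S ::= r s | A4 s | s; A2 ::= s | r; A4 ::= r r | A2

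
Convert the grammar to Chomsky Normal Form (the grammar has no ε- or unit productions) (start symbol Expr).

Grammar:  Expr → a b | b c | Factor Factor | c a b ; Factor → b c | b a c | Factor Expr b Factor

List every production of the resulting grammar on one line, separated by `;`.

Expr → X1 X2 | X2 X3 | Factor Factor | X3 Y1; Factor → X2 X3 | X2 Y2 | Factor Y3; X1 → a; X2 → b; X3 → c; Y1 → X1 X2; Y2 → X1 X3; Y3 → Expr Y4; Y4 → X2 Factor

Introduce a nonterminal for each terminal appearing in a rule of length ≥ 2: X1 → a, X2 → b, X3 → c.
Binarize each right-hand side of length ≥ 3 by chaining fresh nonterminals (Y1, Y2, …): affected rules were Expr → X3 X1 X2; Factor → X2 X1 X3; Factor → Factor Expr X2 Factor.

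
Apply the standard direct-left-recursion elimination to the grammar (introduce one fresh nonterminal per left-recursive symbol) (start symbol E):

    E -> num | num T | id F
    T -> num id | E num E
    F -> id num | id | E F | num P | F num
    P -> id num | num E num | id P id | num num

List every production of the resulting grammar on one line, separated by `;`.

Directly left-recursive nonterminal: F.
For F: α = {num}, β = {id num, id, E F, num P}. Rewrite as F → β F' and F' → α F' | ε.

E -> num | num T | id F; T -> num id | E num E; F -> id num F' | id F' | E F F' | num P F'; P -> id num | num E num | id P id | num num; F' -> num F' | epsilon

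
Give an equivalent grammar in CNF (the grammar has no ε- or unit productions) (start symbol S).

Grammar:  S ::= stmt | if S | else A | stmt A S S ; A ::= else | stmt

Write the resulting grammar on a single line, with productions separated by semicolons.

Introduce a nonterminal for each terminal appearing in a rule of length ≥ 2: X1 → if, X2 → else, X3 → stmt.
Binarize each right-hand side of length ≥ 3 by chaining fresh nonterminals (Y1, Y2, …): affected rules were S → X3 A S S.

S ::= stmt | X1 S | X2 A | X3 Y1; A ::= else | stmt; X1 ::= if; X2 ::= else; X3 ::= stmt; Y1 ::= A Y2; Y2 ::= S S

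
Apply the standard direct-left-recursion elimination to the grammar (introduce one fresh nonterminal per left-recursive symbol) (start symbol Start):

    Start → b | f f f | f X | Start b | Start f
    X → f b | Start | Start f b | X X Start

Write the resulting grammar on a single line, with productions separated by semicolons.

Start → b Start1 | f f f Start1 | f X Start1; X → f b X1 | Start X1 | Start f b X1; Start1 → b Start1 | f Start1 | ε; X1 → X Start X1 | ε

Left recursion appears on Start, X.
For Start: α = {b, f}, β = {b, f f f, f X}. Rewrite as Start → β Start1 and Start1 → α Start1 | ε.
For X: α = {X Start}, β = {f b, Start, Start f b}. Rewrite as X → β X1 and X1 → α X1 | ε.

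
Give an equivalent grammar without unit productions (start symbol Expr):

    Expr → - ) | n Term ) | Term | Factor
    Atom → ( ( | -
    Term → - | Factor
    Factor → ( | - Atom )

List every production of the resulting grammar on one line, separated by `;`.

Unit pairs: Expr ⇒* {Factor, Term}; Term ⇒* {Factor}.
Replace each nonterminal's rules with the union of the non-unit rules of every nonterminal it unit-derives.

Expr → - | ( | - Atom ) | - ) | n Term ); Atom → ( ( | -; Term → - | ( | - Atom ); Factor → ( | - Atom )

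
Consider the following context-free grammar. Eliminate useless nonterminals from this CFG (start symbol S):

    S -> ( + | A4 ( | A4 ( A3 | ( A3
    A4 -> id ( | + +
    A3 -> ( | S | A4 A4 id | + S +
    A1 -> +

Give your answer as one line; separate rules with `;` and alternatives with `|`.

S -> ( + | A4 ( | A4 ( A3 | ( A3; A4 -> id ( | + +; A3 -> ( | S | A4 A4 id | + S +

Generating nonterminals: {A1, A3, A4, S}.
Reachable from S after that: {A3, A4, S}.
Removed useless symbols: {A1} and every production mentioning them.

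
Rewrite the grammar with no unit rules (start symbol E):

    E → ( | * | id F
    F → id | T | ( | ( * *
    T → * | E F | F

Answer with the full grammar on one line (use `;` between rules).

E → ( | * | id F; F → id | ( | ( * * | * | E F; T → id | ( | ( * * | * | E F

Unit pairs: F ⇒* {T}; T ⇒* {F}.
Replace each nonterminal's rules with the union of the non-unit rules of every nonterminal it unit-derives.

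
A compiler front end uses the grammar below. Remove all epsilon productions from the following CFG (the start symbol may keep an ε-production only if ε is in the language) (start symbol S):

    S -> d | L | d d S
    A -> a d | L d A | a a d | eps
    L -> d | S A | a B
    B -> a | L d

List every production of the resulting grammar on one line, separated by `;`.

The nullable symbols are {A}.
ε ∉ L(G), so no ε-production is kept.
For each production, add variants omitting each subset of nullable occurrences: A → L d A gives L d A | L d. L → S A gives S A | S.

S -> d | L | d d S; A -> a d | L d A | L d | a a d; L -> d | S A | S | a B; B -> a | L d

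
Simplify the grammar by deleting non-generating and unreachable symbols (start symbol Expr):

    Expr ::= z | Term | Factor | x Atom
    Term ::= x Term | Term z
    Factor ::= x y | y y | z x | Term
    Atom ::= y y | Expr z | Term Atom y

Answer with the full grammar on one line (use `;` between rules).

Generating nonterminals: {Atom, Expr, Factor}.
Reachable from Expr after that: {Atom, Expr, Factor}.
Removed useless symbols: {Term} and every production mentioning them.

Expr ::= z | Factor | x Atom; Factor ::= x y | y y | z x; Atom ::= y y | Expr z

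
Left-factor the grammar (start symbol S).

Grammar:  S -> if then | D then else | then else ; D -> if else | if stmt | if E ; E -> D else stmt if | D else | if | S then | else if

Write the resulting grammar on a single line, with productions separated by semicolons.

S -> if then | D then else | then else; D -> if D'; E -> if | S then | else if | D else E'; D' -> else | stmt | E; E' -> stmt if | ε

D has alternatives sharing prefix 'if': factor to D → if D' with D' → else | stmt | E.
E has alternatives sharing prefix 'D else': factor to E → D else E' with E' → stmt if | ε.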